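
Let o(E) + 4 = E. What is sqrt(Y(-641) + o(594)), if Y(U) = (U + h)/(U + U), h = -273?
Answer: sqrt(242712727)/641 ≈ 24.305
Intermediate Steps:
o(E) = -4 + E
Y(U) = (-273 + U)/(2*U) (Y(U) = (U - 273)/(U + U) = (-273 + U)/((2*U)) = (-273 + U)*(1/(2*U)) = (-273 + U)/(2*U))
sqrt(Y(-641) + o(594)) = sqrt((1/2)*(-273 - 641)/(-641) + (-4 + 594)) = sqrt((1/2)*(-1/641)*(-914) + 590) = sqrt(457/641 + 590) = sqrt(378647/641) = sqrt(242712727)/641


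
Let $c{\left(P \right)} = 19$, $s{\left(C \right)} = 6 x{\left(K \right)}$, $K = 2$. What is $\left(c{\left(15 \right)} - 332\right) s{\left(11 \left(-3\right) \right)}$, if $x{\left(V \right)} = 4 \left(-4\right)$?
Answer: $30048$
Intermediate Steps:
$x{\left(V \right)} = -16$
$s{\left(C \right)} = -96$ ($s{\left(C \right)} = 6 \left(-16\right) = -96$)
$\left(c{\left(15 \right)} - 332\right) s{\left(11 \left(-3\right) \right)} = \left(19 - 332\right) \left(-96\right) = \left(-313\right) \left(-96\right) = 30048$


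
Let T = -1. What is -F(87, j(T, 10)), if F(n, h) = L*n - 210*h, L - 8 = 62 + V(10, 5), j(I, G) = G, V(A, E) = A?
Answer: -4860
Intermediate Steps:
L = 80 (L = 8 + (62 + 10) = 8 + 72 = 80)
F(n, h) = -210*h + 80*n (F(n, h) = 80*n - 210*h = -210*h + 80*n)
-F(87, j(T, 10)) = -(-210*10 + 80*87) = -(-2100 + 6960) = -1*4860 = -4860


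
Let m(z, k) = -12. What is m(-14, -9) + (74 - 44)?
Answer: 18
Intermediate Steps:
m(-14, -9) + (74 - 44) = -12 + (74 - 44) = -12 + 30 = 18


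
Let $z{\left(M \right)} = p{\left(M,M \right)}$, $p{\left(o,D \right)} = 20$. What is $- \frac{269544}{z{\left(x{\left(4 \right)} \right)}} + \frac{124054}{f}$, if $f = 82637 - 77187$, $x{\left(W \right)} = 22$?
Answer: $- \frac{36663343}{2725} \approx -13454.0$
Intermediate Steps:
$z{\left(M \right)} = 20$
$f = 5450$
$- \frac{269544}{z{\left(x{\left(4 \right)} \right)}} + \frac{124054}{f} = - \frac{269544}{20} + \frac{124054}{5450} = \left(-269544\right) \frac{1}{20} + 124054 \cdot \frac{1}{5450} = - \frac{67386}{5} + \frac{62027}{2725} = - \frac{36663343}{2725}$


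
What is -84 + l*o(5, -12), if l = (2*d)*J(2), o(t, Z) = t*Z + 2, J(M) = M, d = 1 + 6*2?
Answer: -3100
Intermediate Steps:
d = 13 (d = 1 + 12 = 13)
o(t, Z) = 2 + Z*t (o(t, Z) = Z*t + 2 = 2 + Z*t)
l = 52 (l = (2*13)*2 = 26*2 = 52)
-84 + l*o(5, -12) = -84 + 52*(2 - 12*5) = -84 + 52*(2 - 60) = -84 + 52*(-58) = -84 - 3016 = -3100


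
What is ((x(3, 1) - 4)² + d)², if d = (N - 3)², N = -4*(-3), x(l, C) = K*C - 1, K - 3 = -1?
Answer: 8100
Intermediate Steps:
K = 2 (K = 3 - 1 = 2)
x(l, C) = -1 + 2*C (x(l, C) = 2*C - 1 = -1 + 2*C)
N = 12
d = 81 (d = (12 - 3)² = 9² = 81)
((x(3, 1) - 4)² + d)² = (((-1 + 2*1) - 4)² + 81)² = (((-1 + 2) - 4)² + 81)² = ((1 - 4)² + 81)² = ((-3)² + 81)² = (9 + 81)² = 90² = 8100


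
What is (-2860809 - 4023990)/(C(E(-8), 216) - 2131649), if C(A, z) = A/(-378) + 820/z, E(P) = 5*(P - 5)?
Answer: 433742337/134293637 ≈ 3.2298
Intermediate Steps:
E(P) = -25 + 5*P (E(P) = 5*(-5 + P) = -25 + 5*P)
C(A, z) = 820/z - A/378 (C(A, z) = A*(-1/378) + 820/z = -A/378 + 820/z = 820/z - A/378)
(-2860809 - 4023990)/(C(E(-8), 216) - 2131649) = (-2860809 - 4023990)/((820/216 - (-25 + 5*(-8))/378) - 2131649) = -6884799/((820*(1/216) - (-25 - 40)/378) - 2131649) = -6884799/((205/54 - 1/378*(-65)) - 2131649) = -6884799/((205/54 + 65/378) - 2131649) = -6884799/(250/63 - 2131649) = -6884799/(-134293637/63) = -6884799*(-63/134293637) = 433742337/134293637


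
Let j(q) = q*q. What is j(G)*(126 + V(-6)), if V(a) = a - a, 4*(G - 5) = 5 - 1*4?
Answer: 27783/8 ≈ 3472.9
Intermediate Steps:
G = 21/4 (G = 5 + (5 - 1*4)/4 = 5 + (5 - 4)/4 = 5 + (1/4)*1 = 5 + 1/4 = 21/4 ≈ 5.2500)
j(q) = q**2
V(a) = 0
j(G)*(126 + V(-6)) = (21/4)**2*(126 + 0) = (441/16)*126 = 27783/8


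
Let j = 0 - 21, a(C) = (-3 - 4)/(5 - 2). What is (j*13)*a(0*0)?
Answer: 637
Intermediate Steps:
a(C) = -7/3
j = -21
(j*13)*a(0*0) = -21*13*(-7/3) = -273*(-7/3) = 637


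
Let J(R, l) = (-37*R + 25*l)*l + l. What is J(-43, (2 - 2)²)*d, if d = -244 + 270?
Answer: 0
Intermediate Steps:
J(R, l) = l + l*(-37*R + 25*l) (J(R, l) = l*(-37*R + 25*l) + l = l + l*(-37*R + 25*l))
d = 26
J(-43, (2 - 2)²)*d = ((2 - 2)²*(1 - 37*(-43) + 25*(2 - 2)²))*26 = (0²*(1 + 1591 + 25*0²))*26 = (0*(1 + 1591 + 25*0))*26 = (0*(1 + 1591 + 0))*26 = (0*1592)*26 = 0*26 = 0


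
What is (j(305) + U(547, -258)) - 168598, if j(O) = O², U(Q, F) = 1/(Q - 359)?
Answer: -14207723/188 ≈ -75573.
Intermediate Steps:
U(Q, F) = 1/(-359 + Q)
(j(305) + U(547, -258)) - 168598 = (305² + 1/(-359 + 547)) - 168598 = (93025 + 1/188) - 168598 = 17488701/188 - 168598 = -14207723/188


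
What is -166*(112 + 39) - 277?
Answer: -25343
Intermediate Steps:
-166*(112 + 39) - 277 = -166*151 - 277 = -25066 - 277 = -25343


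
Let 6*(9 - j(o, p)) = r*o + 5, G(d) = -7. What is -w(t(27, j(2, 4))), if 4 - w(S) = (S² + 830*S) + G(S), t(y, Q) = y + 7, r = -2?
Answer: 29365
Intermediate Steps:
j(o, p) = 49/6 + o/3 (j(o, p) = 9 - (-2*o + 5)/6 = 9 - (5 - 2*o)/6 = 9 + (-⅚ + o/3) = 49/6 + o/3)
t(y, Q) = 7 + y
w(S) = 11 - S² - 830*S (w(S) = 4 - ((S² + 830*S) - 7) = 4 - (-7 + S² + 830*S) = 4 + (7 - S² - 830*S) = 11 - S² - 830*S)
-w(t(27, j(2, 4))) = -(11 - (7 + 27)² - 830*(7 + 27)) = -(11 - 1*34² - 830*34) = -(11 - 1*1156 - 28220) = -(11 - 1156 - 28220) = -1*(-29365) = 29365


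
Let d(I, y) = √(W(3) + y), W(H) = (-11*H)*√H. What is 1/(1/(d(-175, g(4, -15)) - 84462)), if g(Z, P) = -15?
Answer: -84462 + I*√(15 + 33*√3) ≈ -84462.0 + 8.4946*I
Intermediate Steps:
W(H) = -11*H^(3/2)
d(I, y) = √(y - 33*√3) (d(I, y) = √(-33*√3 + y) = √(y - 33*√3))
1/(1/(d(-175, g(4, -15)) - 84462)) = 1/(1/(√(-15 - 33*√3) - 84462)) = 1/(1/(-84462 + √(-15 - 33*√3))) = -84462 + √(-15 - 33*√3)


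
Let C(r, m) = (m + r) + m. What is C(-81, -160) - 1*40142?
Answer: -40543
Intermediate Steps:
C(r, m) = r + 2*m
C(-81, -160) - 1*40142 = (-81 + 2*(-160)) - 1*40142 = (-81 - 320) - 40142 = -401 - 40142 = -40543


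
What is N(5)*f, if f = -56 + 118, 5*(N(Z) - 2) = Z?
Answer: 186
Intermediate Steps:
N(Z) = 2 + Z/5
f = 62
N(5)*f = (2 + (⅕)*5)*62 = (2 + 1)*62 = 3*62 = 186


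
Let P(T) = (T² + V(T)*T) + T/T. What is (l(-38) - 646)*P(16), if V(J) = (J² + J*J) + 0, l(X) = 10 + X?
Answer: -5694626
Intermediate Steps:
V(J) = 2*J² (V(J) = (J² + J²) + 0 = 2*J² + 0 = 2*J²)
P(T) = 1 + T² + 2*T³ (P(T) = (T² + (2*T²)*T) + T/T = (T² + 2*T³) + 1 = 1 + T² + 2*T³)
(l(-38) - 646)*P(16) = ((10 - 38) - 646)*(1 + 16² + 2*16³) = (-28 - 646)*(1 + 256 + 2*4096) = -674*(1 + 256 + 8192) = -674*8449 = -5694626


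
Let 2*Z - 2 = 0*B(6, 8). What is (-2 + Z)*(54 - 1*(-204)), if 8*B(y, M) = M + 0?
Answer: -258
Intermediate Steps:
B(y, M) = M/8 (B(y, M) = (M + 0)/8 = M/8)
Z = 1 (Z = 1 + (0*((1/8)*8))/2 = 1 + (0*1)/2 = 1 + (1/2)*0 = 1 + 0 = 1)
(-2 + Z)*(54 - 1*(-204)) = (-2 + 1)*(54 - 1*(-204)) = -(54 + 204) = -1*258 = -258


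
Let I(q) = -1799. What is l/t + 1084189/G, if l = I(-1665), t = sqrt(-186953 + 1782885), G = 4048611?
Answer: 1084189/4048611 - 1799*sqrt(398983)/797966 ≈ -1.1563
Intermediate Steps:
t = 2*sqrt(398983) (t = sqrt(1595932) = 2*sqrt(398983) ≈ 1263.3)
l = -1799
l/t + 1084189/G = -1799*sqrt(398983)/797966 + 1084189/4048611 = 1084189/4048611 - 1799*sqrt(398983)/797966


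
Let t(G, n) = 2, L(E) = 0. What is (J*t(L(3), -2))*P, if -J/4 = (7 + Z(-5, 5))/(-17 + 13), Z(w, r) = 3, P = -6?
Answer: -120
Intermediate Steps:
J = 10 (J = -4*(7 + 3)/(-17 + 13) = -40/(-4) = -40*(-1)/4 = -4*(-5/2) = 10)
(J*t(L(3), -2))*P = (10*2)*(-6) = 20*(-6) = -120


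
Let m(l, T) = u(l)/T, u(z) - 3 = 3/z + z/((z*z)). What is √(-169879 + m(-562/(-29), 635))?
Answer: 8*I*√84512276289435/178435 ≈ 412.16*I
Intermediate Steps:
u(z) = 3 + 4/z (u(z) = 3 + (3/z + z/((z*z))) = 3 + (3/z + z/(z²)) = 3 + (3/z + z/z²) = 3 + (3/z + 1/z) = 3 + 4/z)
m(l, T) = (3 + 4/l)/T
√(-169879 + m(-562/(-29), 635)) = √(-169879 + (4 + 3*(-562/(-29)))/(635*((-562/(-29))))) = √(-169879 + (4 + 3*(-562*(-1/29)))/(635*((-562*(-1/29))))) = √(-169879 + (4 + 3*(562/29))/(635*(562/29))) = √(-169879 + (1/635)*(29/562)*(4 + 1686/29)) = √(-169879 + (1/635)*(29/562)*(1802/29)) = √(-169879 + 901/178435) = √(-30312358464/178435) = 8*I*√84512276289435/178435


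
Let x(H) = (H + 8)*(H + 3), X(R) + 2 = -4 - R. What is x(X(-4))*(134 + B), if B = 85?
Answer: 1314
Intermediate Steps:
X(R) = -6 - R (X(R) = -2 + (-4 - R) = -6 - R)
x(H) = (3 + H)*(8 + H) (x(H) = (8 + H)*(3 + H) = (3 + H)*(8 + H))
x(X(-4))*(134 + B) = (24 + (-6 - 1*(-4))² + 11*(-6 - 1*(-4)))*(134 + 85) = (24 + (-6 + 4)² + 11*(-6 + 4))*219 = (24 + (-2)² + 11*(-2))*219 = (24 + 4 - 22)*219 = 6*219 = 1314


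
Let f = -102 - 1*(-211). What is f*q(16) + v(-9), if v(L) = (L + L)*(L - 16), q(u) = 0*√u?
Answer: 450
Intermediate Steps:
f = 109 (f = -102 + 211 = 109)
q(u) = 0
v(L) = 2*L*(-16 + L) (v(L) = (2*L)*(-16 + L) = 2*L*(-16 + L))
f*q(16) + v(-9) = 109*0 + 2*(-9)*(-16 - 9) = 0 + 2*(-9)*(-25) = 0 + 450 = 450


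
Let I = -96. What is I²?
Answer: 9216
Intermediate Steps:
I² = (-96)² = 9216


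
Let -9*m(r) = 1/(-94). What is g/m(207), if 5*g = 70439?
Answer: 59591394/5 ≈ 1.1918e+7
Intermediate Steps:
m(r) = 1/846 (m(r) = -⅑/(-94) = -⅑*(-1/94) = 1/846)
g = 70439/5 (g = (⅕)*70439 = 70439/5 ≈ 14088.)
g/m(207) = 70439/(5*(1/846)) = (70439/5)*846 = 59591394/5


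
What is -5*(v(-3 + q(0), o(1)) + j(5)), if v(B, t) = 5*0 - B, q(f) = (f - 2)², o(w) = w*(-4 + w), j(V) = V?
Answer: -20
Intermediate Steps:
q(f) = (-2 + f)²
v(B, t) = -B (v(B, t) = 0 - B = -B)
-5*(v(-3 + q(0), o(1)) + j(5)) = -5*(-(-3 + (-2 + 0)²) + 5) = -5*(-(-3 + (-2)²) + 5) = -5*(-(-3 + 4) + 5) = -5*(-1*1 + 5) = -5*(-1 + 5) = -5*4 = -1*20 = -20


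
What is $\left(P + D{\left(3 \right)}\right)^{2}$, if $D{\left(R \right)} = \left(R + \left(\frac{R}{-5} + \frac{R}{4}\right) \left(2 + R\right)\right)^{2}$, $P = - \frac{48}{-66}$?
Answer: $\frac{6775609}{30976} \approx 218.74$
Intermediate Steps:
$P = \frac{8}{11}$ ($P = \left(-48\right) \left(- \frac{1}{66}\right) = \frac{8}{11} \approx 0.72727$)
$D{\left(R \right)} = \left(R + \frac{R \left(2 + R\right)}{20}\right)^{2}$ ($D{\left(R \right)} = \left(R + \left(R \left(- \frac{1}{5}\right) + R \frac{1}{4}\right) \left(2 + R\right)\right)^{2} = \left(R + \left(- \frac{R}{5} + \frac{R}{4}\right) \left(2 + R\right)\right)^{2} = \left(R + \frac{R}{20} \left(2 + R\right)\right)^{2} = \left(R + \frac{R \left(2 + R\right)}{20}\right)^{2}$)
$\left(P + D{\left(3 \right)}\right)^{2} = \left(\frac{8}{11} + \frac{3^{2} \left(22 + 3\right)^{2}}{400}\right)^{2} = \left(\frac{8}{11} + \frac{1}{400} \cdot 9 \cdot 25^{2}\right)^{2} = \left(\frac{8}{11} + \frac{1}{400} \cdot 9 \cdot 625\right)^{2} = \left(\frac{8}{11} + \frac{225}{16}\right)^{2} = \left(\frac{2603}{176}\right)^{2} = \frac{6775609}{30976}$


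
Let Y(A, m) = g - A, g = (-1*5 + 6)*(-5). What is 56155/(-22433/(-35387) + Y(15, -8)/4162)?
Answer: 4135273685785/46329203 ≈ 89259.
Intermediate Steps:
g = -5 (g = (-5 + 6)*(-5) = 1*(-5) = -5)
Y(A, m) = -5 - A
56155/(-22433/(-35387) + Y(15, -8)/4162) = 56155/(-22433/(-35387) + (-5 - 1*15)/4162) = 56155/(-22433*(-1/35387) + (-5 - 15)*(1/4162)) = 56155/(22433/35387 - 20*1/4162) = 56155/(22433/35387 - 10/2081) = 56155/(46329203/73640347) = 56155*(73640347/46329203) = 4135273685785/46329203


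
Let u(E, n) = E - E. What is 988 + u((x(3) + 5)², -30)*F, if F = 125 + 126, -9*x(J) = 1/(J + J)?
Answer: 988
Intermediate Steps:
x(J) = -1/(18*J) (x(J) = -1/(9*(J + J)) = -1/(2*J)/9 = -1/(18*J))
u(E, n) = 0
F = 251
988 + u((x(3) + 5)², -30)*F = 988 + 0*251 = 988 + 0 = 988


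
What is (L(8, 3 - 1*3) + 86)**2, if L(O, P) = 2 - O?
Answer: 6400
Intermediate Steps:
(L(8, 3 - 1*3) + 86)**2 = ((2 - 1*8) + 86)**2 = ((2 - 8) + 86)**2 = (-6 + 86)**2 = 80**2 = 6400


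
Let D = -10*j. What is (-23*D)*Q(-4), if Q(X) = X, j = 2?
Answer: -1840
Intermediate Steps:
D = -20 (D = -10*2 = -20)
(-23*D)*Q(-4) = -23*(-20)*(-4) = 460*(-4) = -1840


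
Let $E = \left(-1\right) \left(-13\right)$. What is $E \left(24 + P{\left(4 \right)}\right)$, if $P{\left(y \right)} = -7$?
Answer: $221$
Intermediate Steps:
$E = 13$
$E \left(24 + P{\left(4 \right)}\right) = 13 \left(24 - 7\right) = 13 \cdot 17 = 221$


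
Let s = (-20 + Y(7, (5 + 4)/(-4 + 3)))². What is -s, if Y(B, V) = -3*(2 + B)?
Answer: -2209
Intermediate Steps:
Y(B, V) = -6 - 3*B
s = 2209 (s = (-20 + (-6 - 3*7))² = (-20 + (-6 - 21))² = (-20 - 27)² = (-47)² = 2209)
-s = -1*2209 = -2209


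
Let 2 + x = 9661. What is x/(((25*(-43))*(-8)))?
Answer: 9659/8600 ≈ 1.1231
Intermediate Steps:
x = 9659 (x = -2 + 9661 = 9659)
x/(((25*(-43))*(-8))) = 9659/(((25*(-43))*(-8))) = 9659/((-1075*(-8))) = 9659/8600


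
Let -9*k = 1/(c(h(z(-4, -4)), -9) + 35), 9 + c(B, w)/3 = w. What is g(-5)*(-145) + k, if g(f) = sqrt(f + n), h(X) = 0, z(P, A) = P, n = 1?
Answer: 1/171 - 290*I ≈ 0.005848 - 290.0*I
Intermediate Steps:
c(B, w) = -27 + 3*w
g(f) = sqrt(1 + f) (g(f) = sqrt(f + 1) = sqrt(1 + f))
k = 1/171 (k = -1/(9*((-27 + 3*(-9)) + 35)) = -1/(9*((-27 - 27) + 35)) = -1/(9*(-54 + 35)) = -1/9/(-19) = -1/9*(-1/19) = 1/171 ≈ 0.0058480)
g(-5)*(-145) + k = sqrt(1 - 5)*(-145) + 1/171 = sqrt(-4)*(-145) + 1/171 = (2*I)*(-145) + 1/171 = -290*I + 1/171 = 1/171 - 290*I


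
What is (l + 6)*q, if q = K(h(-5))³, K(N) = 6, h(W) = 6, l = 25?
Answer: 6696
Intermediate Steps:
q = 216 (q = 6³ = 216)
(l + 6)*q = (25 + 6)*216 = 31*216 = 6696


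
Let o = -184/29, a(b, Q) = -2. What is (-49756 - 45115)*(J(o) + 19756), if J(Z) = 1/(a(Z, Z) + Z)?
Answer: -453570945933/242 ≈ -1.8743e+9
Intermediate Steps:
o = -184/29 (o = -184*1/29 = -184/29 ≈ -6.3448)
J(Z) = 1/(-2 + Z)
(-49756 - 45115)*(J(o) + 19756) = (-49756 - 45115)*(1/(-2 - 184/29) + 19756) = -94871*(1/(-242/29) + 19756) = -94871*(-29/242 + 19756) = -94871*4780923/242 = -453570945933/242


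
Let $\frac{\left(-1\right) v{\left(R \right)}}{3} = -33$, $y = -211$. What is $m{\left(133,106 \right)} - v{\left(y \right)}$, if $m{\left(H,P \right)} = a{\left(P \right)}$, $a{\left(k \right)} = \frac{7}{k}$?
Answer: $- \frac{10487}{106} \approx -98.934$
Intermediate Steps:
$m{\left(H,P \right)} = \frac{7}{P}$
$v{\left(R \right)} = 99$ ($v{\left(R \right)} = \left(-3\right) \left(-33\right) = 99$)
$m{\left(133,106 \right)} - v{\left(y \right)} = \frac{7}{106} - 99 = - \frac{10487}{106}$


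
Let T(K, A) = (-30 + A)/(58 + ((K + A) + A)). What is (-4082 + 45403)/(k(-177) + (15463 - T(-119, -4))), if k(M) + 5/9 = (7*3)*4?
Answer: 1221921/459716 ≈ 2.6580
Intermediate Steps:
k(M) = 751/9 (k(M) = -5/9 + (7*3)*4 = -5/9 + 21*4 = -5/9 + 84 = 751/9)
T(K, A) = (-30 + A)/(58 + K + 2*A) (T(K, A) = (-30 + A)/(58 + ((A + K) + A)) = (-30 + A)/(58 + (K + 2*A)) = (-30 + A)/(58 + K + 2*A))
(-4082 + 45403)/(k(-177) + (15463 - T(-119, -4))) = (-4082 + 45403)/(751/9 + (15463 - (-30 - 4)/(58 - 119 + 2*(-4)))) = 41321/(751/9 + (15463 - (-34)/(58 - 119 - 8))) = 41321/(751/9 + (15463 - (-34)/(-69))) = 41321/(751/9 + (15463 - (-1)*(-34)/69)) = 41321/(751/9 + (15463 - 1*34/69)) = 41321/(751/9 + (15463 - 34/69)) = 41321/(751/9 + 1066913/69) = 41321/(3218012/207) = 41321*(207/3218012) = 1221921/459716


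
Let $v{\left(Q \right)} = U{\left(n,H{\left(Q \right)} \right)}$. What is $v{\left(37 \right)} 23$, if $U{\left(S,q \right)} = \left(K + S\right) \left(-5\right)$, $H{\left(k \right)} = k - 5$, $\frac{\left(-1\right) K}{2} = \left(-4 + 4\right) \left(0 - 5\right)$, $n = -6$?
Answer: $690$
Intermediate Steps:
$K = 0$ ($K = - 2 \left(-4 + 4\right) \left(0 - 5\right) = - 2 \cdot 0 \left(-5\right) = \left(-2\right) 0 = 0$)
$H{\left(k \right)} = -5 + k$
$U{\left(S,q \right)} = - 5 S$ ($U{\left(S,q \right)} = \left(0 + S\right) \left(-5\right) = S \left(-5\right) = - 5 S$)
$v{\left(Q \right)} = 30$ ($v{\left(Q \right)} = \left(-5\right) \left(-6\right) = 30$)
$v{\left(37 \right)} 23 = 30 \cdot 23 = 690$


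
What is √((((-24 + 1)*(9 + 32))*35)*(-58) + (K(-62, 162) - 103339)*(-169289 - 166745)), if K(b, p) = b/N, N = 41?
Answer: 2*√14594374745281/41 ≈ 1.8635e+5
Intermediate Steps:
K(b, p) = b/41
√((((-24 + 1)*(9 + 32))*35)*(-58) + (K(-62, 162) - 103339)*(-169289 - 166745)) = √((((-24 + 1)*(9 + 32))*35)*(-58) + ((1/41)*(-62) - 103339)*(-169289 - 166745)) = √((-23*41*35)*(-58) + (-62/41 - 103339)*(-336034)) = √(-943*35*(-58) - 4236961/41*(-336034)) = √(-33005*(-58) + 1423762952674/41) = √(1914290 + 1423762952674/41) = √(1423841438564/41) = 2*√14594374745281/41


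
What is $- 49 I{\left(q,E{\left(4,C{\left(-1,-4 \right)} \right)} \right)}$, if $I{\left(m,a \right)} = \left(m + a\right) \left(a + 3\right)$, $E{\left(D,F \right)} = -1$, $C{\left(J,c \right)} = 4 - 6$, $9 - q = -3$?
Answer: $-1078$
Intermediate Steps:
$q = 12$ ($q = 9 - -3 = 9 + 3 = 12$)
$C{\left(J,c \right)} = -2$ ($C{\left(J,c \right)} = 4 - 6 = -2$)
$I{\left(m,a \right)} = \left(3 + a\right) \left(a + m\right)$ ($I{\left(m,a \right)} = \left(a + m\right) \left(3 + a\right) = \left(3 + a\right) \left(a + m\right)$)
$- 49 I{\left(q,E{\left(4,C{\left(-1,-4 \right)} \right)} \right)} = - 49 \left(\left(-1\right)^{2} + 3 \left(-1\right) + 3 \cdot 12 - 12\right) = - 49 \left(1 - 3 + 36 - 12\right) = \left(-49\right) 22 = -1078$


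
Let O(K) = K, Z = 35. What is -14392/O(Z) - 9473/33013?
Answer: -67922093/165065 ≈ -411.49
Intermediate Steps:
-14392/O(Z) - 9473/33013 = -14392/35 - 9473/33013 = -14392*1/35 - 9473*1/33013 = -2056/5 - 9473/33013 = -67922093/165065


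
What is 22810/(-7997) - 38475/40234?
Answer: -1225422115/321751298 ≈ -3.8086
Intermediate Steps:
22810/(-7997) - 38475/40234 = 22810*(-1/7997) - 38475*1/40234 = -22810/7997 - 38475/40234 = -1225422115/321751298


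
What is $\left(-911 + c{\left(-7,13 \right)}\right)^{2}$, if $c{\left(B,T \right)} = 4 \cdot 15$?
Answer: $724201$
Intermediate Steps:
$c{\left(B,T \right)} = 60$
$\left(-911 + c{\left(-7,13 \right)}\right)^{2} = \left(-911 + 60\right)^{2} = \left(-851\right)^{2} = 724201$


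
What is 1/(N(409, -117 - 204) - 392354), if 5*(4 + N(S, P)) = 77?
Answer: -5/1961713 ≈ -2.5488e-6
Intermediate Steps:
N(S, P) = 57/5 (N(S, P) = -4 + (⅕)*77 = -4 + 77/5 = 57/5)
1/(N(409, -117 - 204) - 392354) = 1/(57/5 - 392354) = 1/(-1961713/5) = -5/1961713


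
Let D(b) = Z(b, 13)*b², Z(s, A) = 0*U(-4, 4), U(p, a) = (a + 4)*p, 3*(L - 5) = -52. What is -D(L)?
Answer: 0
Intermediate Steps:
L = -37/3 (L = 5 + (⅓)*(-52) = 5 - 52/3 = -37/3 ≈ -12.333)
U(p, a) = p*(4 + a) (U(p, a) = (4 + a)*p = p*(4 + a))
Z(s, A) = 0 (Z(s, A) = 0*(-4*(4 + 4)) = 0*(-4*8) = 0*(-32) = 0)
D(b) = 0 (D(b) = 0*b² = 0)
-D(L) = -1*0 = 0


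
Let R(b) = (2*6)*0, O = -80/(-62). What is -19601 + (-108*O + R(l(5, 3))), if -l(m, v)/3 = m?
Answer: -611951/31 ≈ -19740.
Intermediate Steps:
l(m, v) = -3*m
O = 40/31 (O = -80*(-1/62) = 40/31 ≈ 1.2903)
R(b) = 0 (R(b) = 12*0 = 0)
-19601 + (-108*O + R(l(5, 3))) = -19601 + (-108*40/31 + 0) = -19601 + (-4320/31 + 0) = -19601 - 4320/31 = -611951/31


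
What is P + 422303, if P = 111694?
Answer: 533997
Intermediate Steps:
P + 422303 = 111694 + 422303 = 533997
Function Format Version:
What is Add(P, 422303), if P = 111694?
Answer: 533997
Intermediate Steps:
Add(P, 422303) = Add(111694, 422303) = 533997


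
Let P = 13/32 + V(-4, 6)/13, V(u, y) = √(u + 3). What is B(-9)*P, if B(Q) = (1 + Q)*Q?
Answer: 117/4 + 72*I/13 ≈ 29.25 + 5.5385*I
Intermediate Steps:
B(Q) = Q*(1 + Q)
V(u, y) = √(3 + u)
P = 13/32 + I/13 (P = 13/32 + √(3 - 4)/13 = 13*(1/32) + √(-1)*(1/13) = 13/32 + I*(1/13) = 13/32 + I/13 ≈ 0.40625 + 0.076923*I)
B(-9)*P = (-9*(1 - 9))*(13/32 + I/13) = (-9*(-8))*(13/32 + I/13) = 72*(13/32 + I/13) = 117/4 + 72*I/13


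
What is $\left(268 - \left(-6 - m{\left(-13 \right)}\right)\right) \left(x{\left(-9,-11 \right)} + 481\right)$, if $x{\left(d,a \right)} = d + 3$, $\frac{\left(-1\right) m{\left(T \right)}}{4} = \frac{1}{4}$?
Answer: $129675$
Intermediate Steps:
$m{\left(T \right)} = -1$ ($m{\left(T \right)} = - \frac{4}{4} = \left(-4\right) \frac{1}{4} = -1$)
$x{\left(d,a \right)} = 3 + d$
$\left(268 - \left(-6 - m{\left(-13 \right)}\right)\right) \left(x{\left(-9,-11 \right)} + 481\right) = \left(268 + \left(\left(103 - 1\right) - 97\right)\right) \left(\left(3 - 9\right) + 481\right) = \left(268 + \left(102 - 97\right)\right) \left(-6 + 481\right) = \left(268 + 5\right) 475 = 273 \cdot 475 = 129675$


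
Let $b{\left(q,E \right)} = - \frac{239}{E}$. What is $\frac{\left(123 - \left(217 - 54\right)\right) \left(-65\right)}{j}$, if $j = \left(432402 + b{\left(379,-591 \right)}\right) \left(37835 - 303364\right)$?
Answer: $- \frac{1536600}{67855888420309} \approx -2.2645 \cdot 10^{-8}$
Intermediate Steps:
$j = - \frac{67855888420309}{591}$ ($j = \left(432402 - \frac{239}{-591}\right) \left(37835 - 303364\right) = \left(432402 - - \frac{239}{591}\right) \left(-265529\right) = \left(432402 + \frac{239}{591}\right) \left(-265529\right) = \frac{255549821}{591} \left(-265529\right) = - \frac{67855888420309}{591} \approx -1.1482 \cdot 10^{11}$)
$\frac{\left(123 - \left(217 - 54\right)\right) \left(-65\right)}{j} = \frac{\left(123 - \left(217 - 54\right)\right) \left(-65\right)}{- \frac{67855888420309}{591}} = \left(123 - 163\right) \left(-65\right) \left(- \frac{591}{67855888420309}\right) = \left(-40\right) \left(-65\right) \left(- \frac{591}{67855888420309}\right) = 2600 \left(- \frac{591}{67855888420309}\right) = - \frac{1536600}{67855888420309}$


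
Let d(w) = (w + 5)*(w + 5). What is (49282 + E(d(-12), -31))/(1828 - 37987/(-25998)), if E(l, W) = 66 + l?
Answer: 1284223206/47562331 ≈ 27.001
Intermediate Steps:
d(w) = (5 + w)² (d(w) = (5 + w)*(5 + w) = (5 + w)²)
(49282 + E(d(-12), -31))/(1828 - 37987/(-25998)) = (49282 + (66 + (5 - 12)²))/(1828 - 37987/(-25998)) = (49282 + (66 + (-7)²))/(1828 - 37987*(-1/25998)) = (49282 + (66 + 49))/(1828 + 37987/25998) = (49282 + 115)/(47562331/25998) = 49397*(25998/47562331) = 1284223206/47562331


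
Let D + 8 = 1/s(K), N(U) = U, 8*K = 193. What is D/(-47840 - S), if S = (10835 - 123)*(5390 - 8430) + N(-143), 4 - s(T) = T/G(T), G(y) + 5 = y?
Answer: -3199/13624532077 ≈ -2.3480e-7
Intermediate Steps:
K = 193/8 (K = (⅛)*193 = 193/8 ≈ 24.125)
G(y) = -5 + y
s(T) = 4 - T/(-5 + T)
S = -32564623 (S = (10835 - 123)*(5390 - 8430) - 143 = 10712*(-3040) - 143 = -32564480 - 143 = -32564623)
D = -3199/419 (D = -8 + 1/((-20 + 3*(193/8))/(-5 + 193/8)) = -8 + 1/((-20 + 579/8)/(153/8)) = -8 + 1/((8/153)*(419/8)) = -8 + 1/(419/153) = -8 + 153/419 = -3199/419 ≈ -7.6348)
D/(-47840 - S) = -3199/(419*(-47840 - 1*(-32564623))) = -3199/(419*(-47840 + 32564623)) = -3199/419/32516783 = -3199/419*1/32516783 = -3199/13624532077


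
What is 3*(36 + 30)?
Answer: 198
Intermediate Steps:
3*(36 + 30) = 3*66 = 198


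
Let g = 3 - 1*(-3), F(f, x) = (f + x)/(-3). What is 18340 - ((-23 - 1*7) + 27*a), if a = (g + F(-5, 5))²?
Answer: 17398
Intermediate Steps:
F(f, x) = -f/3 - x/3 (F(f, x) = (f + x)*(-⅓) = -f/3 - x/3)
g = 6 (g = 3 + 3 = 6)
a = 36 (a = (6 + (-⅓*(-5) - ⅓*5))² = (6 + (5/3 - 5/3))² = (6 + 0)² = 6² = 36)
18340 - ((-23 - 1*7) + 27*a) = 18340 - ((-23 - 1*7) + 27*36) = 18340 - ((-23 - 7) + 972) = 18340 - (-30 + 972) = 18340 - 1*942 = 18340 - 942 = 17398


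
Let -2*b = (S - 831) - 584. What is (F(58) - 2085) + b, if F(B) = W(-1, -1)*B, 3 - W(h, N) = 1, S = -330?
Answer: -2193/2 ≈ -1096.5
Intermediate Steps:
W(h, N) = 2 (W(h, N) = 3 - 1*1 = 3 - 1 = 2)
F(B) = 2*B
b = 1745/2 (b = -((-330 - 831) - 584)/2 = -(-1161 - 584)/2 = -1/2*(-1745) = 1745/2 ≈ 872.50)
(F(58) - 2085) + b = (2*58 - 2085) + 1745/2 = (116 - 2085) + 1745/2 = -1969 + 1745/2 = -2193/2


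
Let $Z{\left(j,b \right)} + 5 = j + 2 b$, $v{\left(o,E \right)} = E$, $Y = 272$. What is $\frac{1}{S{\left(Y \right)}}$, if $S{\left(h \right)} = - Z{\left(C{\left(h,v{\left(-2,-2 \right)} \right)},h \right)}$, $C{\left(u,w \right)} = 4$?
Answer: $- \frac{1}{543} \approx -0.0018416$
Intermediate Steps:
$Z{\left(j,b \right)} = -5 + j + 2 b$ ($Z{\left(j,b \right)} = -5 + \left(j + 2 b\right) = -5 + j + 2 b$)
$S{\left(h \right)} = 1 - 2 h$ ($S{\left(h \right)} = - (-5 + 4 + 2 h) = - (-1 + 2 h) = 1 - 2 h$)
$\frac{1}{S{\left(Y \right)}} = \frac{1}{1 - 544} = \frac{1}{-543} = - \frac{1}{543}$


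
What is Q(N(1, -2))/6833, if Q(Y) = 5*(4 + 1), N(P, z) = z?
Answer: 25/6833 ≈ 0.0036587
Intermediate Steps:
Q(Y) = 25 (Q(Y) = 5*5 = 25)
Q(N(1, -2))/6833 = 25/6833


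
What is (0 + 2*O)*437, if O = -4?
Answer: -3496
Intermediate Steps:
(0 + 2*O)*437 = (0 + 2*(-4))*437 = (0 - 8)*437 = -8*437 = -3496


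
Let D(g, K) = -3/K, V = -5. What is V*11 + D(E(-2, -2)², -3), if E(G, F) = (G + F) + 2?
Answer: -54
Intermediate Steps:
E(G, F) = 2 + F + G (E(G, F) = (F + G) + 2 = 2 + F + G)
V*11 + D(E(-2, -2)², -3) = -5*11 - 3/(-3) = -55 - 3*(-⅓) = -55 + 1 = -54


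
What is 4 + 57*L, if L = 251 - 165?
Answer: 4906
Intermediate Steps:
L = 86
4 + 57*L = 4 + 57*86 = 4 + 4902 = 4906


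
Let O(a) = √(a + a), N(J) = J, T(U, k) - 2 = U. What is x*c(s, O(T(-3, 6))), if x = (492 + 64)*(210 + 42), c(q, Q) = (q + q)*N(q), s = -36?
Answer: 363170304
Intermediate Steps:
T(U, k) = 2 + U
O(a) = √2*√a (O(a) = √(2*a) = √2*√a)
c(q, Q) = 2*q² (c(q, Q) = (q + q)*q = (2*q)*q = 2*q²)
x = 140112 (x = 556*252 = 140112)
x*c(s, O(T(-3, 6))) = 140112*(2*(-36)²) = 140112*(2*1296) = 140112*2592 = 363170304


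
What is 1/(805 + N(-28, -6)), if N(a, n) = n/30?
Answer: 5/4024 ≈ 0.0012425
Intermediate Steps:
N(a, n) = n/30 (N(a, n) = n*(1/30) = n/30)
1/(805 + N(-28, -6)) = 1/(805 + (1/30)*(-6)) = 1/(805 - ⅕) = 1/(4024/5) = 5/4024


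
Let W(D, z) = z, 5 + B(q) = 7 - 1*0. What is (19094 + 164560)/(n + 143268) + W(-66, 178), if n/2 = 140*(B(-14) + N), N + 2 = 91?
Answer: 15110399/84374 ≈ 179.09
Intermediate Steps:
N = 89 (N = -2 + 91 = 89)
B(q) = 2 (B(q) = -5 + (7 - 1*0) = -5 + (7 + 0) = -5 + 7 = 2)
n = 25480 (n = 2*(140*(2 + 89)) = 2*(140*91) = 2*12740 = 25480)
(19094 + 164560)/(n + 143268) + W(-66, 178) = (19094 + 164560)/(25480 + 143268) + 178 = 183654/168748 + 178 = 183654*(1/168748) + 178 = 91827/84374 + 178 = 15110399/84374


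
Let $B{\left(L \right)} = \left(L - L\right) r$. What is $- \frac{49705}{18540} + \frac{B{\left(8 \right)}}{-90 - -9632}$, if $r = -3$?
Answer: $- \frac{9941}{3708} \approx -2.681$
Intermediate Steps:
$B{\left(L \right)} = 0$ ($B{\left(L \right)} = \left(L - L\right) \left(-3\right) = 0 \left(-3\right) = 0$)
$- \frac{49705}{18540} + \frac{B{\left(8 \right)}}{-90 - -9632} = - \frac{49705}{18540} + \frac{0}{-90 - -9632} = \left(-49705\right) \frac{1}{18540} + \frac{0}{-90 + 9632} = - \frac{9941}{3708} + \frac{0}{9542} = - \frac{9941}{3708} + 0 \cdot \frac{1}{9542} = - \frac{9941}{3708} + 0 = - \frac{9941}{3708}$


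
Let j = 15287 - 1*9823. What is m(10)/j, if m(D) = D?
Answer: 5/2732 ≈ 0.0018302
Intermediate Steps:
j = 5464 (j = 15287 - 9823 = 5464)
m(10)/j = 10/5464 = 10*(1/5464) = 5/2732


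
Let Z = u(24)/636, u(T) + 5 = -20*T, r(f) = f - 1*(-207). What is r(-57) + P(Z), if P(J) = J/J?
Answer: 151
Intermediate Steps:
r(f) = 207 + f (r(f) = f + 207 = 207 + f)
u(T) = -5 - 20*T
Z = -485/636 (Z = (-5 - 20*24)/636 = (-5 - 480)*(1/636) = -485*1/636 = -485/636 ≈ -0.76258)
P(J) = 1
r(-57) + P(Z) = (207 - 57) + 1 = 150 + 1 = 151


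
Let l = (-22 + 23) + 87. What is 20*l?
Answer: 1760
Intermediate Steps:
l = 88 (l = 1 + 87 = 88)
20*l = 20*88 = 1760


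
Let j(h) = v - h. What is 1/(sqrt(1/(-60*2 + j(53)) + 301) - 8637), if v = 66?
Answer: -924159/7981929077 - sqrt(3446042)/7981929077 ≈ -0.00011601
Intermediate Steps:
j(h) = 66 - h
1/(sqrt(1/(-60*2 + j(53)) + 301) - 8637) = 1/(sqrt(1/(-60*2 + (66 - 1*53)) + 301) - 8637) = 1/(sqrt(1/(-120 + (66 - 53)) + 301) - 8637) = 1/(sqrt(1/(-120 + 13) + 301) - 8637) = 1/(sqrt(1/(-107) + 301) - 8637) = 1/(sqrt(-1/107 + 301) - 8637) = 1/(sqrt(32206/107) - 8637) = 1/(sqrt(3446042)/107 - 8637) = 1/(-8637 + sqrt(3446042)/107)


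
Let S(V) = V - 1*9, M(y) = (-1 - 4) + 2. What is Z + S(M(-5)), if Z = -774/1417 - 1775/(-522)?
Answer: -6764941/739674 ≈ -9.1458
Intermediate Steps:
M(y) = -3 (M(y) = -5 + 2 = -3)
S(V) = -9 + V (S(V) = V - 9 = -9 + V)
Z = 2111147/739674 (Z = -774*1/1417 - 1775*(-1/522) = -774/1417 + 1775/522 = 2111147/739674 ≈ 2.8542)
Z + S(M(-5)) = 2111147/739674 + (-9 - 3) = 2111147/739674 - 12 = -6764941/739674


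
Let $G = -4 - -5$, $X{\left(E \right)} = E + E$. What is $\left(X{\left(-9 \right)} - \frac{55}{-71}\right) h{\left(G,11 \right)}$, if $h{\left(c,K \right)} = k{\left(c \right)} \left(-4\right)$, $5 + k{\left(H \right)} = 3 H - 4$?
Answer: $- \frac{29352}{71} \approx -413.41$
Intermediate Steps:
$X{\left(E \right)} = 2 E$
$k{\left(H \right)} = -9 + 3 H$ ($k{\left(H \right)} = -5 + \left(3 H - 4\right) = -5 + \left(-4 + 3 H\right) = -9 + 3 H$)
$G = 1$ ($G = -4 + 5 = 1$)
$h{\left(c,K \right)} = 36 - 12 c$ ($h{\left(c,K \right)} = \left(-9 + 3 c\right) \left(-4\right) = 36 - 12 c$)
$\left(X{\left(-9 \right)} - \frac{55}{-71}\right) h{\left(G,11 \right)} = \left(2 \left(-9\right) - \frac{55}{-71}\right) \left(36 - 12\right) = \left(-18 - - \frac{55}{71}\right) \left(36 - 12\right) = \left(-18 + \frac{55}{71}\right) 24 = \left(- \frac{1223}{71}\right) 24 = - \frac{29352}{71}$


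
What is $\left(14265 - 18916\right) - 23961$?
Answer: $-28612$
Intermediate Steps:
$\left(14265 - 18916\right) - 23961 = -4651 - 23961 = -28612$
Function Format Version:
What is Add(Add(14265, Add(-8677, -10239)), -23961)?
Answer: -28612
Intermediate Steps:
Add(Add(14265, Add(-8677, -10239)), -23961) = Add(Add(14265, -18916), -23961) = Add(-4651, -23961) = -28612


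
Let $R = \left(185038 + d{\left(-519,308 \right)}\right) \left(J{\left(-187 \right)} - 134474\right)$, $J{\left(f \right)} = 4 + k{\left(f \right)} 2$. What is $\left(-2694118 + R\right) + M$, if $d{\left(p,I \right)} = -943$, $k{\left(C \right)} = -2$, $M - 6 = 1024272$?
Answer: $-24757660870$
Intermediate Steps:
$M = 1024278$ ($M = 6 + 1024272 = 1024278$)
$J{\left(f \right)} = 0$ ($J{\left(f \right)} = 4 - 4 = 0$)
$R = -24755991030$ ($R = \left(185038 - 943\right) \left(0 - 134474\right) = 184095 \left(-134474\right) = -24755991030$)
$\left(-2694118 + R\right) + M = \left(-2694118 - 24755991030\right) + 1024278 = -24758685148 + 1024278 = -24757660870$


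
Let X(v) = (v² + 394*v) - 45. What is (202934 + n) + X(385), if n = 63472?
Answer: 566276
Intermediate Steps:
X(v) = -45 + v² + 394*v
(202934 + n) + X(385) = (202934 + 63472) + (-45 + 385² + 394*385) = 266406 + (-45 + 148225 + 151690) = 266406 + 299870 = 566276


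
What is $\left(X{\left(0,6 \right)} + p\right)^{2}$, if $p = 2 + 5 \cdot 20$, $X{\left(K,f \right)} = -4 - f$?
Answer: $8464$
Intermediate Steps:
$p = 102$ ($p = 2 + 100 = 102$)
$\left(X{\left(0,6 \right)} + p\right)^{2} = \left(\left(-4 - 6\right) + 102\right)^{2} = \left(-10 + 102\right)^{2} = 92^{2} = 8464$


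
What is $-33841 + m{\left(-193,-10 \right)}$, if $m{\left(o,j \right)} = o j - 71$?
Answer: $-31982$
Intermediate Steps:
$m{\left(o,j \right)} = -71 + j o$ ($m{\left(o,j \right)} = j o - 71 = -71 + j o$)
$-33841 + m{\left(-193,-10 \right)} = -33841 - -1859 = -33841 + \left(-71 + 1930\right) = -33841 + 1859 = -31982$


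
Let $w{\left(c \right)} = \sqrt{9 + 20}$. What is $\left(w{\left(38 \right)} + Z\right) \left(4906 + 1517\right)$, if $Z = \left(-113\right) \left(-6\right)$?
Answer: $4354794 + 6423 \sqrt{29} \approx 4.3894 \cdot 10^{6}$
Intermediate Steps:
$w{\left(c \right)} = \sqrt{29}$
$Z = 678$
$\left(w{\left(38 \right)} + Z\right) \left(4906 + 1517\right) = \left(\sqrt{29} + 678\right) \left(4906 + 1517\right) = \left(678 + \sqrt{29}\right) 6423 = 4354794 + 6423 \sqrt{29}$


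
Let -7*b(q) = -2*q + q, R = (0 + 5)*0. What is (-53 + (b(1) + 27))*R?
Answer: 0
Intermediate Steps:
R = 0 (R = 5*0 = 0)
b(q) = q/7 (b(q) = -(-2*q + q)/7 = -(-1)*q/7 = q/7)
(-53 + (b(1) + 27))*R = (-53 + ((⅐)*1 + 27))*0 = (-53 + (⅐ + 27))*0 = (-53 + 190/7)*0 = -181/7*0 = 0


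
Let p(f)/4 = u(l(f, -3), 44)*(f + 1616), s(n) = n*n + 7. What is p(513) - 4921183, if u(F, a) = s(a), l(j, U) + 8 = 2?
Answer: 11625405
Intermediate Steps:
s(n) = 7 + n² (s(n) = n² + 7 = 7 + n²)
l(j, U) = -6 (l(j, U) = -8 + 2 = -6)
u(F, a) = 7 + a²
p(f) = 12559552 + 7772*f (p(f) = 4*((7 + 44²)*(f + 1616)) = 4*((7 + 1936)*(1616 + f)) = 4*(1943*(1616 + f)) = 4*(3139888 + 1943*f) = 12559552 + 7772*f)
p(513) - 4921183 = (12559552 + 7772*513) - 4921183 = (12559552 + 3987036) - 4921183 = 16546588 - 4921183 = 11625405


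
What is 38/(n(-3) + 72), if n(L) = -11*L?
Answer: 38/105 ≈ 0.36190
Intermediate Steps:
38/(n(-3) + 72) = 38/(-11*(-3) + 72) = 38/(33 + 72) = 38/105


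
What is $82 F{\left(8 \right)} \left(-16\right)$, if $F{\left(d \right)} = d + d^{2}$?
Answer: $-94464$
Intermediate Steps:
$82 F{\left(8 \right)} \left(-16\right) = 82 \cdot 8 \left(1 + 8\right) \left(-16\right) = 82 \cdot 8 \cdot 9 \left(-16\right) = 82 \cdot 72 \left(-16\right) = 5904 \left(-16\right) = -94464$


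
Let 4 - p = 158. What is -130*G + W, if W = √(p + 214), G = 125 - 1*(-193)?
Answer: -41340 + 2*√15 ≈ -41332.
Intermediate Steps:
p = -154 (p = 4 - 1*158 = 4 - 158 = -154)
G = 318 (G = 125 + 193 = 318)
W = 2*√15 (W = √(-154 + 214) = √60 = 2*√15 ≈ 7.7460)
-130*G + W = -130*318 + 2*√15 = -41340 + 2*√15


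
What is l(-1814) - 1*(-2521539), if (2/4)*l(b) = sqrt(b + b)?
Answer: 2521539 + 4*I*sqrt(907) ≈ 2.5215e+6 + 120.47*I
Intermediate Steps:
l(b) = 2*sqrt(2)*sqrt(b) (l(b) = 2*sqrt(b + b) = 2*sqrt(2*b) = 2*(sqrt(2)*sqrt(b)) = 2*sqrt(2)*sqrt(b))
l(-1814) - 1*(-2521539) = 2*sqrt(2)*sqrt(-1814) - 1*(-2521539) = 2*sqrt(2)*(I*sqrt(1814)) + 2521539 = 4*I*sqrt(907) + 2521539 = 2521539 + 4*I*sqrt(907)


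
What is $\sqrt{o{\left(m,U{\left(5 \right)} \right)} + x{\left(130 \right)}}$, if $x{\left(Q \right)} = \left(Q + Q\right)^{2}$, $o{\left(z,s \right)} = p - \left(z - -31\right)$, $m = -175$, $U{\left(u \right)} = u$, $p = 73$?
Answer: $\sqrt{67817} \approx 260.42$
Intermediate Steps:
$o{\left(z,s \right)} = 42 - z$ ($o{\left(z,s \right)} = 73 - \left(z - -31\right) = 73 - \left(z + 31\right) = 73 - \left(31 + z\right) = 42 - z$)
$x{\left(Q \right)} = 4 Q^{2}$ ($x{\left(Q \right)} = \left(2 Q\right)^{2} = 4 Q^{2}$)
$\sqrt{o{\left(m,U{\left(5 \right)} \right)} + x{\left(130 \right)}} = \sqrt{\left(42 - -175\right) + 4 \cdot 130^{2}} = \sqrt{\left(42 + 175\right) + 4 \cdot 16900} = \sqrt{217 + 67600} = \sqrt{67817}$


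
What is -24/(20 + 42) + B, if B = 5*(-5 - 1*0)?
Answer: -787/31 ≈ -25.387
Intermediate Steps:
B = -25 (B = 5*(-5 + 0) = 5*(-5) = -25)
-24/(20 + 42) + B = -24/(20 + 42) - 25 = -24/62 - 25 = (1/62)*(-24) - 25 = -12/31 - 25 = -787/31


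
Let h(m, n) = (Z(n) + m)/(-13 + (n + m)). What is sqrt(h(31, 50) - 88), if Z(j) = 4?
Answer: 3*I*sqrt(11237)/34 ≈ 9.3534*I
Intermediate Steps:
h(m, n) = (4 + m)/(-13 + m + n) (h(m, n) = (4 + m)/(-13 + (n + m)) = (4 + m)/(-13 + (m + n)) = (4 + m)/(-13 + m + n))
sqrt(h(31, 50) - 88) = sqrt((4 + 31)/(-13 + 31 + 50) - 88) = sqrt(35/68 - 88) = sqrt(-5949/68) = 3*I*sqrt(11237)/34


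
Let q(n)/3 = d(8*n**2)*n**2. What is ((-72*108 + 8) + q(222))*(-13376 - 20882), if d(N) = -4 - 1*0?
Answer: 20526571408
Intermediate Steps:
d(N) = -4 (d(N) = -4 + 0 = -4)
q(n) = -12*n**2 (q(n) = 3*(-4*n**2) = -12*n**2)
((-72*108 + 8) + q(222))*(-13376 - 20882) = ((-72*108 + 8) - 12*222**2)*(-13376 - 20882) = ((-7776 + 8) - 12*49284)*(-34258) = (-7768 - 591408)*(-34258) = -599176*(-34258) = 20526571408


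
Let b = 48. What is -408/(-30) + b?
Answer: 308/5 ≈ 61.600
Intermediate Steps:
-408/(-30) + b = -408/(-30) + 48 = -408*(-1)/30 + 48 = -12*(-17/15) + 48 = 68/5 + 48 = 308/5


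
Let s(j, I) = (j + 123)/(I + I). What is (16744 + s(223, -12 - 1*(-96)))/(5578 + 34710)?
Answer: 1406669/3384192 ≈ 0.41566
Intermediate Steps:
s(j, I) = (123 + j)/(2*I) (s(j, I) = (123 + j)/((2*I)) = (123 + j)*(1/(2*I)) = (123 + j)/(2*I))
(16744 + s(223, -12 - 1*(-96)))/(5578 + 34710) = (16744 + (123 + 223)/(2*(-12 - 1*(-96))))/(5578 + 34710) = (16744 + (½)*346/(-12 + 96))/40288 = (16744 + (½)*346/84)*(1/40288) = (16744 + (½)*(1/84)*346)*(1/40288) = (16744 + 173/84)*(1/40288) = (1406669/84)*(1/40288) = 1406669/3384192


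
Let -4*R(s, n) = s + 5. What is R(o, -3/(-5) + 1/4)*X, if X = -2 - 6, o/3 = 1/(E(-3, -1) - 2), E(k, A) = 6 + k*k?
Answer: 136/13 ≈ 10.462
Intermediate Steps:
E(k, A) = 6 + k**2
o = 3/13 (o = 3/((6 + (-3)**2) - 2) = 3/((6 + 9) - 2) = 3/(15 - 2) = 3/13 ≈ 0.23077)
R(s, n) = -5/4 - s/4 (R(s, n) = -(s + 5)/4 = -(5 + s)/4 = -5/4 - s/4)
X = -8
R(o, -3/(-5) + 1/4)*X = (-5/4 - 1/4*3/13)*(-8) = (-5/4 - 3/52)*(-8) = -17/13*(-8) = 136/13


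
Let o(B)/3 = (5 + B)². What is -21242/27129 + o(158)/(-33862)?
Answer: -2881667807/918642198 ≈ -3.1369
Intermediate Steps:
o(B) = 3*(5 + B)²
-21242/27129 + o(158)/(-33862) = -21242/27129 + (3*(5 + 158)²)/(-33862) = -21242*1/27129 + (3*163²)*(-1/33862) = -21242/27129 + (3*26569)*(-1/33862) = -21242/27129 + 79707*(-1/33862) = -21242/27129 - 79707/33862 = -2881667807/918642198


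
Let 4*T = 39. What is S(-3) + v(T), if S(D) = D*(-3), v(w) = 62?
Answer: 71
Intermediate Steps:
T = 39/4 (T = (1/4)*39 = 39/4 ≈ 9.7500)
S(D) = -3*D
S(-3) + v(T) = -3*(-3) + 62 = 9 + 62 = 71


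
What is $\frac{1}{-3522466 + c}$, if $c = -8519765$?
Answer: $- \frac{1}{12042231} \approx -8.3041 \cdot 10^{-8}$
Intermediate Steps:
$\frac{1}{-3522466 + c} = \frac{1}{-3522466 - 8519765} = \frac{1}{-12042231} = - \frac{1}{12042231}$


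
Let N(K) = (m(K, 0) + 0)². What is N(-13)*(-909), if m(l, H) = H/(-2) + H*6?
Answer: 0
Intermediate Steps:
m(l, H) = 11*H/2 (m(l, H) = H*(-½) + 6*H = -H/2 + 6*H = 11*H/2)
N(K) = 0 (N(K) = ((11/2)*0 + 0)² = (0 + 0)² = 0² = 0)
N(-13)*(-909) = 0*(-909) = 0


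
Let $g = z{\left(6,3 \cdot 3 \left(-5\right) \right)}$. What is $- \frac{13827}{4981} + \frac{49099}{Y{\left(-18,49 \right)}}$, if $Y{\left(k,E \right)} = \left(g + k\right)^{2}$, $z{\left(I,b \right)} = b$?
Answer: $\frac{189682756}{19769589} \approx 9.5947$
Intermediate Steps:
$g = -45$ ($g = 3 \cdot 3 \left(-5\right) = 9 \left(-5\right) = -45$)
$Y{\left(k,E \right)} = \left(-45 + k\right)^{2}$
$- \frac{13827}{4981} + \frac{49099}{Y{\left(-18,49 \right)}} = - \frac{13827}{4981} + \frac{49099}{\left(-45 - 18\right)^{2}} = \left(-13827\right) \frac{1}{4981} + \frac{49099}{\left(-63\right)^{2}} = - \frac{13827}{4981} + \frac{49099}{3969} = \frac{189682756}{19769589}$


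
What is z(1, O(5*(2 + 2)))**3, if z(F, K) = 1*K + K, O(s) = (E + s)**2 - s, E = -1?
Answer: 317214568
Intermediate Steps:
O(s) = (-1 + s)**2 - s
z(F, K) = 2*K (z(F, K) = K + K = 2*K)
z(1, O(5*(2 + 2)))**3 = (2*((-1 + 5*(2 + 2))**2 - 5*(2 + 2)))**3 = (2*((-1 + 5*4)**2 - 5*4))**3 = (2*((-1 + 20)**2 - 1*20))**3 = (2*(19**2 - 20))**3 = (2*(361 - 20))**3 = (2*341)**3 = 682**3 = 317214568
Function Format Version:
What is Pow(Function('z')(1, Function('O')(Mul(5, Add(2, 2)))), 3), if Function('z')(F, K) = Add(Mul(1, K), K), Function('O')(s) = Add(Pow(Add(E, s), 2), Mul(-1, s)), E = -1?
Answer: 317214568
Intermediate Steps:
Function('O')(s) = Add(Pow(Add(-1, s), 2), Mul(-1, s))
Function('z')(F, K) = Mul(2, K) (Function('z')(F, K) = Add(K, K) = Mul(2, K))
Pow(Function('z')(1, Function('O')(Mul(5, Add(2, 2)))), 3) = Pow(Mul(2, Add(Pow(Add(-1, Mul(5, Add(2, 2))), 2), Mul(-1, Mul(5, Add(2, 2))))), 3) = Pow(Mul(2, Add(Pow(Add(-1, Mul(5, 4)), 2), Mul(-1, Mul(5, 4)))), 3) = Pow(Mul(2, Add(Pow(Add(-1, 20), 2), Mul(-1, 20))), 3) = Pow(Mul(2, Add(Pow(19, 2), -20)), 3) = Pow(Mul(2, Add(361, -20)), 3) = Pow(Mul(2, 341), 3) = Pow(682, 3) = 317214568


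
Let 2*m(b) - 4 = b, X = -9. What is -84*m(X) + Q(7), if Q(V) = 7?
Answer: 217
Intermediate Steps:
m(b) = 2 + b/2
-84*m(X) + Q(7) = -84*(2 + (½)*(-9)) + 7 = -84*(2 - 9/2) + 7 = -84*(-5/2) + 7 = 210 + 7 = 217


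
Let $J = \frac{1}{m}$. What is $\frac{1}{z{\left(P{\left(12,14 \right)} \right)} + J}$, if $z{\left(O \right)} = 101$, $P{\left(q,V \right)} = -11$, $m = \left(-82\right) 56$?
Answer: $\frac{4592}{463791} \approx 0.009901$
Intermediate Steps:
$m = -4592$
$J = - \frac{1}{4592}$ ($J = \frac{1}{-4592} = - \frac{1}{4592} \approx -0.00021777$)
$\frac{1}{z{\left(P{\left(12,14 \right)} \right)} + J} = \frac{1}{101 - \frac{1}{4592}} = \frac{1}{\frac{463791}{4592}} = \frac{4592}{463791}$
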